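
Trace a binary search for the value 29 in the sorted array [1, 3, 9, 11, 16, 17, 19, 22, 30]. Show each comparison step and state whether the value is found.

Binary search for 29 in [1, 3, 9, 11, 16, 17, 19, 22, 30]:

lo=0, hi=8, mid=4, arr[mid]=16 -> 16 < 29, search right half
lo=5, hi=8, mid=6, arr[mid]=19 -> 19 < 29, search right half
lo=7, hi=8, mid=7, arr[mid]=22 -> 22 < 29, search right half
lo=8, hi=8, mid=8, arr[mid]=30 -> 30 > 29, search left half
lo=8 > hi=7, target 29 not found

Binary search determines that 29 is not in the array after 4 comparisons. The search space was exhausted without finding the target.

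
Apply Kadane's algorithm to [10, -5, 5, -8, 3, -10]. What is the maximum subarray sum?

Using Kadane's algorithm on [10, -5, 5, -8, 3, -10]:

Scanning through the array:
Position 1 (value -5): max_ending_here = 5, max_so_far = 10
Position 2 (value 5): max_ending_here = 10, max_so_far = 10
Position 3 (value -8): max_ending_here = 2, max_so_far = 10
Position 4 (value 3): max_ending_here = 5, max_so_far = 10
Position 5 (value -10): max_ending_here = -5, max_so_far = 10

Maximum subarray: [10]
Maximum sum: 10

The maximum subarray is [10] with sum 10. This subarray runs from index 0 to index 0.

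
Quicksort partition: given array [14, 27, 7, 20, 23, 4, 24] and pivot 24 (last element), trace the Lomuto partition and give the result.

Lomuto partition with pivot = 24:

Initial array: [14, 27, 7, 20, 23, 4, 24]

arr[0]=14 <= 24: swap with position 0, array becomes [14, 27, 7, 20, 23, 4, 24]
arr[1]=27 > 24: no swap
arr[2]=7 <= 24: swap with position 1, array becomes [14, 7, 27, 20, 23, 4, 24]
arr[3]=20 <= 24: swap with position 2, array becomes [14, 7, 20, 27, 23, 4, 24]
arr[4]=23 <= 24: swap with position 3, array becomes [14, 7, 20, 23, 27, 4, 24]
arr[5]=4 <= 24: swap with position 4, array becomes [14, 7, 20, 23, 4, 27, 24]

Place pivot at position 5: [14, 7, 20, 23, 4, 24, 27]
Pivot position: 5

After partitioning with pivot 24, the array becomes [14, 7, 20, 23, 4, 24, 27]. The pivot is placed at index 5. All elements to the left of the pivot are <= 24, and all elements to the right are > 24.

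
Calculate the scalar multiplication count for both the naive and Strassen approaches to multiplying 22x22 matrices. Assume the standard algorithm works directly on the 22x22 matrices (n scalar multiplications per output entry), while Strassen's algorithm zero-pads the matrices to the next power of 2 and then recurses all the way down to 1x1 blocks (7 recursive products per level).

Matrix multiplication for 22x22 matrices:

Strassen's algorithm requires power-of-2 dimensions. Pad 22x22 to 32x32 (next power of 2).

Standard algorithm: 22^3 = 10648 multiplications
Strassen's algorithm: 7^(log2(32)) = 7^5 = 16807 multiplications
Difference: 10648 - 16807 = -6159 (Strassen uses MORE here due to padding overhead — for small or just-over-power-of-2 n, padding can outweigh the per-level savings)

Standard: 10648 multiplications (22^3). Strassen: 16807 multiplications (7^5, after padding to 32x32). Strassen reduces 8 recursive multiplications to 7 at each level.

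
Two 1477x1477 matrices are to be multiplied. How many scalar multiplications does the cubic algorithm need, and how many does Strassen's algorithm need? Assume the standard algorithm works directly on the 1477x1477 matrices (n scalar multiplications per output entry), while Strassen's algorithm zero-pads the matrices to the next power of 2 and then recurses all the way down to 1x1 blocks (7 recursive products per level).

Matrix multiplication for 1477x1477 matrices:

Strassen's algorithm requires power-of-2 dimensions. Pad 1477x1477 to 2048x2048 (next power of 2).

Standard algorithm: 1477^3 = 3222118333 multiplications
Strassen's algorithm: 7^(log2(2048)) = 7^11 = 1977326743 multiplications
Savings: 3222118333 - 1977326743 = 1244791590 multiplications

Standard: 3222118333 multiplications (1477^3). Strassen: 1977326743 multiplications (7^11, after padding to 2048x2048). Strassen reduces 8 recursive multiplications to 7 at each level.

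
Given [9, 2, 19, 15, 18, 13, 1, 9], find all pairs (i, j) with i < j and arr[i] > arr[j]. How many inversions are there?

Finding inversions in [9, 2, 19, 15, 18, 13, 1, 9]:

(0, 1): arr[0]=9 > arr[1]=2
(0, 6): arr[0]=9 > arr[6]=1
(1, 6): arr[1]=2 > arr[6]=1
(2, 3): arr[2]=19 > arr[3]=15
(2, 4): arr[2]=19 > arr[4]=18
(2, 5): arr[2]=19 > arr[5]=13
(2, 6): arr[2]=19 > arr[6]=1
(2, 7): arr[2]=19 > arr[7]=9
(3, 5): arr[3]=15 > arr[5]=13
(3, 6): arr[3]=15 > arr[6]=1
(3, 7): arr[3]=15 > arr[7]=9
(4, 5): arr[4]=18 > arr[5]=13
(4, 6): arr[4]=18 > arr[6]=1
(4, 7): arr[4]=18 > arr[7]=9
(5, 6): arr[5]=13 > arr[6]=1
(5, 7): arr[5]=13 > arr[7]=9

Total inversions: 16

The array has 16 inversion(s): (0,1), (0,6), (1,6), (2,3), (2,4), (2,5), (2,6), (2,7), (3,5), (3,6), (3,7), (4,5), (4,6), (4,7), (5,6), (5,7). Each pair (i,j) satisfies i < j and arr[i] > arr[j].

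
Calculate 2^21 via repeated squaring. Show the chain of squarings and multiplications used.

Computing 2^21 by squaring (build up from 2^1; each line after the first costs one multiplication):

2^1 = 2
2^2 = (2^1)^2 = 2^2 = 4
2^4 = (2^2)^2 = 4^2 = 16
2^5 = 2 * 2^4 = 2 * 16 = 32
2^10 = (2^5)^2 = 32^2 = 1024
2^20 = (2^10)^2 = 1024^2 = 1048576
2^21 = 2 * 2^20 = 2 * 1048576 = 2097152

Result: 2097152
Multiplications needed: 6 (6 lines after 2^1)

2^21 = 2097152. Using exponentiation by squaring, this requires 6 multiplications. The key idea: if the exponent is even, square the half-power; if odd, multiply by the base once.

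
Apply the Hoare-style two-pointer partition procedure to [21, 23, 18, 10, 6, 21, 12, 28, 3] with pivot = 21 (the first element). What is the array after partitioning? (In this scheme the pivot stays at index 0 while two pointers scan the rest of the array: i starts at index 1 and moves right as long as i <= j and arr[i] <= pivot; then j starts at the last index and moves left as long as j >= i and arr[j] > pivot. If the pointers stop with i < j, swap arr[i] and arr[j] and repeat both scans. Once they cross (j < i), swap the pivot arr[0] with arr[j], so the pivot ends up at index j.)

Hoare-style two-pointer partition with pivot = 21:

Initial array: [21, 23, 18, 10, 6, 21, 12, 28, 3]

Pointers start at i = 1, j = 8.
i stops at index 1 (arr[1]=23 > 21), j stops at index 8 (arr[8]=3 <= 21): swap arr[1] and arr[8], array becomes [21, 3, 18, 10, 6, 21, 12, 28, 23]
i ends at 7, j ends at 6: the pointers have crossed (j < i), so scanning stops.

Swap pivot arr[0] with arr[6] to place pivot at position 6: [12, 3, 18, 10, 6, 21, 21, 28, 23]
Pivot position: 6

After partitioning with pivot 21, the array becomes [12, 3, 18, 10, 6, 21, 21, 28, 23]. The pivot is placed at index 6. All elements to the left of the pivot are <= 21, and all elements to the right are > 21.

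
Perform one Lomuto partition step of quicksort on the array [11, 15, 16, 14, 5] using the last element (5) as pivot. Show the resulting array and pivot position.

Lomuto partition with pivot = 5:

Initial array: [11, 15, 16, 14, 5]

arr[0]=11 > 5: no swap
arr[1]=15 > 5: no swap
arr[2]=16 > 5: no swap
arr[3]=14 > 5: no swap

Place pivot at position 0: [5, 15, 16, 14, 11]
Pivot position: 0

After partitioning with pivot 5, the array becomes [5, 15, 16, 14, 11]. The pivot is placed at index 0. All elements to the left of the pivot are <= 5, and all elements to the right are > 5.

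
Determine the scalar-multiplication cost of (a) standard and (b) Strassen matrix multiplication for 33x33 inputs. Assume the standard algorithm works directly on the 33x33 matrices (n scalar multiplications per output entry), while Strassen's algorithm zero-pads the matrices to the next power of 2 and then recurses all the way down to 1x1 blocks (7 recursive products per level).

Matrix multiplication for 33x33 matrices:

Strassen's algorithm requires power-of-2 dimensions. Pad 33x33 to 64x64 (next power of 2).

Standard algorithm: 33^3 = 35937 multiplications
Strassen's algorithm: 7^(log2(64)) = 7^6 = 117649 multiplications
Difference: 35937 - 117649 = -81712 (Strassen uses MORE here due to padding overhead — for small or just-over-power-of-2 n, padding can outweigh the per-level savings)

Standard: 35937 multiplications (33^3). Strassen: 117649 multiplications (7^6, after padding to 64x64). Strassen reduces 8 recursive multiplications to 7 at each level.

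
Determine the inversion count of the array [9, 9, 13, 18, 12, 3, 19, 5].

Finding inversions in [9, 9, 13, 18, 12, 3, 19, 5]:

(0, 5): arr[0]=9 > arr[5]=3
(0, 7): arr[0]=9 > arr[7]=5
(1, 5): arr[1]=9 > arr[5]=3
(1, 7): arr[1]=9 > arr[7]=5
(2, 4): arr[2]=13 > arr[4]=12
(2, 5): arr[2]=13 > arr[5]=3
(2, 7): arr[2]=13 > arr[7]=5
(3, 4): arr[3]=18 > arr[4]=12
(3, 5): arr[3]=18 > arr[5]=3
(3, 7): arr[3]=18 > arr[7]=5
(4, 5): arr[4]=12 > arr[5]=3
(4, 7): arr[4]=12 > arr[7]=5
(6, 7): arr[6]=19 > arr[7]=5

Total inversions: 13

The array has 13 inversion(s): (0,5), (0,7), (1,5), (1,7), (2,4), (2,5), (2,7), (3,4), (3,5), (3,7), (4,5), (4,7), (6,7). Each pair (i,j) satisfies i < j and arr[i] > arr[j].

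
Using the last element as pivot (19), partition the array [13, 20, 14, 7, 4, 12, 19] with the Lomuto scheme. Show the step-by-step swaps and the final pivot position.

Lomuto partition with pivot = 19:

Initial array: [13, 20, 14, 7, 4, 12, 19]

arr[0]=13 <= 19: swap with position 0, array becomes [13, 20, 14, 7, 4, 12, 19]
arr[1]=20 > 19: no swap
arr[2]=14 <= 19: swap with position 1, array becomes [13, 14, 20, 7, 4, 12, 19]
arr[3]=7 <= 19: swap with position 2, array becomes [13, 14, 7, 20, 4, 12, 19]
arr[4]=4 <= 19: swap with position 3, array becomes [13, 14, 7, 4, 20, 12, 19]
arr[5]=12 <= 19: swap with position 4, array becomes [13, 14, 7, 4, 12, 20, 19]

Place pivot at position 5: [13, 14, 7, 4, 12, 19, 20]
Pivot position: 5

After partitioning with pivot 19, the array becomes [13, 14, 7, 4, 12, 19, 20]. The pivot is placed at index 5. All elements to the left of the pivot are <= 19, and all elements to the right are > 19.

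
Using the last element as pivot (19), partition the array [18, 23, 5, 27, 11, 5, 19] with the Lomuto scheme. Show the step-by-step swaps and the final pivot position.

Lomuto partition with pivot = 19:

Initial array: [18, 23, 5, 27, 11, 5, 19]

arr[0]=18 <= 19: swap with position 0, array becomes [18, 23, 5, 27, 11, 5, 19]
arr[1]=23 > 19: no swap
arr[2]=5 <= 19: swap with position 1, array becomes [18, 5, 23, 27, 11, 5, 19]
arr[3]=27 > 19: no swap
arr[4]=11 <= 19: swap with position 2, array becomes [18, 5, 11, 27, 23, 5, 19]
arr[5]=5 <= 19: swap with position 3, array becomes [18, 5, 11, 5, 23, 27, 19]

Place pivot at position 4: [18, 5, 11, 5, 19, 27, 23]
Pivot position: 4

After partitioning with pivot 19, the array becomes [18, 5, 11, 5, 19, 27, 23]. The pivot is placed at index 4. All elements to the left of the pivot are <= 19, and all elements to the right are > 19.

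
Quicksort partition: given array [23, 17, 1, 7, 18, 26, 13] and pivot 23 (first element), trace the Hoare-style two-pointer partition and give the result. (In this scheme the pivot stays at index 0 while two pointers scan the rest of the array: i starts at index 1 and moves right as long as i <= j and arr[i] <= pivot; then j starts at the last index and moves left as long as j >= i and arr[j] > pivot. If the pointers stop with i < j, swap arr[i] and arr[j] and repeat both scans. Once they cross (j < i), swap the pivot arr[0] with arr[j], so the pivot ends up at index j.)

Hoare-style two-pointer partition with pivot = 23:

Initial array: [23, 17, 1, 7, 18, 26, 13]

Pointers start at i = 1, j = 6.
i stops at index 5 (arr[5]=26 > 23), j stops at index 6 (arr[6]=13 <= 23): swap arr[5] and arr[6], array becomes [23, 17, 1, 7, 18, 13, 26]
i ends at 6, j ends at 5: the pointers have crossed (j < i), so scanning stops.

Swap pivot arr[0] with arr[5] to place pivot at position 5: [13, 17, 1, 7, 18, 23, 26]
Pivot position: 5

After partitioning with pivot 23, the array becomes [13, 17, 1, 7, 18, 23, 26]. The pivot is placed at index 5. All elements to the left of the pivot are <= 23, and all elements to the right are > 23.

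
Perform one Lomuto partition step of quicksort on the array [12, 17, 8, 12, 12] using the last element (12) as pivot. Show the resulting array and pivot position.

Lomuto partition with pivot = 12:

Initial array: [12, 17, 8, 12, 12]

arr[0]=12 <= 12: swap with position 0, array becomes [12, 17, 8, 12, 12]
arr[1]=17 > 12: no swap
arr[2]=8 <= 12: swap with position 1, array becomes [12, 8, 17, 12, 12]
arr[3]=12 <= 12: swap with position 2, array becomes [12, 8, 12, 17, 12]

Place pivot at position 3: [12, 8, 12, 12, 17]
Pivot position: 3

After partitioning with pivot 12, the array becomes [12, 8, 12, 12, 17]. The pivot is placed at index 3. All elements to the left of the pivot are <= 12, and all elements to the right are > 12.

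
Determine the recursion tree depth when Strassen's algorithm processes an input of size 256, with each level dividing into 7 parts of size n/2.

For divide and conquer with division factor 2:

Problem sizes at each level:
Level 0: 256
Level 1: 128
Level 2: 64
Level 3: 32
Level 4: 16
Level 5: 8
Level 6: 4
Level 7: 2
Level 8: 1

The root is level 0 and the size-1 base case is level 8 (the tree spans levels 0 through 8, i.e. 9 levels counting the root), so the depth is the number of divisions: log_2(256) = 8

The recursion tree depth is log_2(256) = 8. At each level, the problem size is divided by 2, so it takes 8 divisions to reduce to a base case of size 1. The algorithm makes 7 recursive calls at each level.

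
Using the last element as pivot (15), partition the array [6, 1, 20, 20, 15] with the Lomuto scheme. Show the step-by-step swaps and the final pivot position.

Lomuto partition with pivot = 15:

Initial array: [6, 1, 20, 20, 15]

arr[0]=6 <= 15: swap with position 0, array becomes [6, 1, 20, 20, 15]
arr[1]=1 <= 15: swap with position 1, array becomes [6, 1, 20, 20, 15]
arr[2]=20 > 15: no swap
arr[3]=20 > 15: no swap

Place pivot at position 2: [6, 1, 15, 20, 20]
Pivot position: 2

After partitioning with pivot 15, the array becomes [6, 1, 15, 20, 20]. The pivot is placed at index 2. All elements to the left of the pivot are <= 15, and all elements to the right are > 15.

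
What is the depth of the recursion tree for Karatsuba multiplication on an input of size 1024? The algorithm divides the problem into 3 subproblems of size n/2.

For divide and conquer with division factor 2:

Problem sizes at each level:
Level 0: 1024
Level 1: 512
Level 2: 256
Level 3: 128
Level 4: 64
Level 5: 32
Level 6: 16
Level 7: 8
Level 8: 4
Level 9: 2
Level 10: 1

The root is level 0 and the size-1 base case is level 10 (the tree spans levels 0 through 10, i.e. 11 levels counting the root), so the depth is the number of divisions: log_2(1024) = 10

The recursion tree depth is log_2(1024) = 10. At each level, the problem size is divided by 2, so it takes 10 divisions to reduce to a base case of size 1. The algorithm makes 3 recursive calls at each level.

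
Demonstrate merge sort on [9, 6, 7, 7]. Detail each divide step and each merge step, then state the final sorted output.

Merge sort trace:

Split: [9, 6, 7, 7] -> [9, 6] and [7, 7]
  Split: [9, 6] -> [9] and [6]
  Merge: [9] + [6] -> [6, 9]
  Split: [7, 7] -> [7] and [7]
  Merge: [7] + [7] -> [7, 7]
Merge: [6, 9] + [7, 7] -> [6, 7, 7, 9]

Final sorted array: [6, 7, 7, 9]

The merge sort proceeds by recursively splitting the array and merging sorted halves.
After all merges, the sorted array is [6, 7, 7, 9].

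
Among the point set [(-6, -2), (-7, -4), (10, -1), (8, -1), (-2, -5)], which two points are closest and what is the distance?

Computing all pairwise distances among 5 points:

d((-6, -2), (-7, -4)) = 2.2361
d((-6, -2), (10, -1)) = 16.0312
d((-6, -2), (8, -1)) = 14.0357
d((-6, -2), (-2, -5)) = 5.0
d((-7, -4), (10, -1)) = 17.2627
d((-7, -4), (8, -1)) = 15.2971
d((-7, -4), (-2, -5)) = 5.099
d((10, -1), (8, -1)) = 2.0 <-- minimum
d((10, -1), (-2, -5)) = 12.6491
d((8, -1), (-2, -5)) = 10.7703

Closest pair: (10, -1) and (8, -1) with distance 2.0

The closest pair is (10, -1) and (8, -1) with Euclidean distance 2.0. For 5 points, brute-force pairwise comparison is shown above. For large n, the divide-and-conquer algorithm (sort by x, recurse on halves, check the dividing strip) achieves O(n log n).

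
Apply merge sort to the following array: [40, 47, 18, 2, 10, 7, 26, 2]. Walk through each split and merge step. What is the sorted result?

Merge sort trace:

Split: [40, 47, 18, 2, 10, 7, 26, 2] -> [40, 47, 18, 2] and [10, 7, 26, 2]
  Split: [40, 47, 18, 2] -> [40, 47] and [18, 2]
    Split: [40, 47] -> [40] and [47]
    Merge: [40] + [47] -> [40, 47]
    Split: [18, 2] -> [18] and [2]
    Merge: [18] + [2] -> [2, 18]
  Merge: [40, 47] + [2, 18] -> [2, 18, 40, 47]
  Split: [10, 7, 26, 2] -> [10, 7] and [26, 2]
    Split: [10, 7] -> [10] and [7]
    Merge: [10] + [7] -> [7, 10]
    Split: [26, 2] -> [26] and [2]
    Merge: [26] + [2] -> [2, 26]
  Merge: [7, 10] + [2, 26] -> [2, 7, 10, 26]
Merge: [2, 18, 40, 47] + [2, 7, 10, 26] -> [2, 2, 7, 10, 18, 26, 40, 47]

Final sorted array: [2, 2, 7, 10, 18, 26, 40, 47]

The merge sort proceeds by recursively splitting the array and merging sorted halves.
After all merges, the sorted array is [2, 2, 7, 10, 18, 26, 40, 47].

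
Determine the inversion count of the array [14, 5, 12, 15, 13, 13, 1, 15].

Finding inversions in [14, 5, 12, 15, 13, 13, 1, 15]:

(0, 1): arr[0]=14 > arr[1]=5
(0, 2): arr[0]=14 > arr[2]=12
(0, 4): arr[0]=14 > arr[4]=13
(0, 5): arr[0]=14 > arr[5]=13
(0, 6): arr[0]=14 > arr[6]=1
(1, 6): arr[1]=5 > arr[6]=1
(2, 6): arr[2]=12 > arr[6]=1
(3, 4): arr[3]=15 > arr[4]=13
(3, 5): arr[3]=15 > arr[5]=13
(3, 6): arr[3]=15 > arr[6]=1
(4, 6): arr[4]=13 > arr[6]=1
(5, 6): arr[5]=13 > arr[6]=1

Total inversions: 12

The array has 12 inversion(s): (0,1), (0,2), (0,4), (0,5), (0,6), (1,6), (2,6), (3,4), (3,5), (3,6), (4,6), (5,6). Each pair (i,j) satisfies i < j and arr[i] > arr[j].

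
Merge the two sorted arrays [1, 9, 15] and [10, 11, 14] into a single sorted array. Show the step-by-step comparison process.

Merging process:

Compare 1 vs 10: take 1 from left. Merged: [1]
Compare 9 vs 10: take 9 from left. Merged: [1, 9]
Compare 15 vs 10: take 10 from right. Merged: [1, 9, 10]
Compare 15 vs 11: take 11 from right. Merged: [1, 9, 10, 11]
Compare 15 vs 14: take 14 from right. Merged: [1, 9, 10, 11, 14]
Append remaining from left: [15]. Merged: [1, 9, 10, 11, 14, 15]

Final merged array: [1, 9, 10, 11, 14, 15]
Total comparisons: 5

The merged array is [1, 9, 10, 11, 14, 15], requiring 5 comparisons. The merge step runs in O(n) time where n is the total number of elements.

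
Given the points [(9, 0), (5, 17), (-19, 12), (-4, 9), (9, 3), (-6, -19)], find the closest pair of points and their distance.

Computing all pairwise distances among 6 points:

d((9, 0), (5, 17)) = 17.4642
d((9, 0), (-19, 12)) = 30.4631
d((9, 0), (-4, 9)) = 15.8114
d((9, 0), (9, 3)) = 3.0 <-- minimum
d((9, 0), (-6, -19)) = 24.2074
d((5, 17), (-19, 12)) = 24.5153
d((5, 17), (-4, 9)) = 12.0416
d((5, 17), (9, 3)) = 14.5602
d((5, 17), (-6, -19)) = 37.6431
d((-19, 12), (-4, 9)) = 15.2971
d((-19, 12), (9, 3)) = 29.4109
d((-19, 12), (-6, -19)) = 33.6155
d((-4, 9), (9, 3)) = 14.3178
d((-4, 9), (-6, -19)) = 28.0713
d((9, 3), (-6, -19)) = 26.6271

Closest pair: (9, 0) and (9, 3) with distance 3.0

The closest pair is (9, 0) and (9, 3) with Euclidean distance 3.0. For 6 points, brute-force pairwise comparison is shown above. For large n, the divide-and-conquer algorithm (sort by x, recurse on halves, check the dividing strip) achieves O(n log n).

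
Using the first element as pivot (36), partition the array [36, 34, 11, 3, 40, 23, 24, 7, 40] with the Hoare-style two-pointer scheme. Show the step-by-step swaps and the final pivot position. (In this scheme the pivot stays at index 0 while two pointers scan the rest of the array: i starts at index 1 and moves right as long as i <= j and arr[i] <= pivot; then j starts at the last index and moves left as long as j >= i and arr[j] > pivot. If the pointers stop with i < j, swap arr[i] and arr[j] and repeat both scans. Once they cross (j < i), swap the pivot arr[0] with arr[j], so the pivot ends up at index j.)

Hoare-style two-pointer partition with pivot = 36:

Initial array: [36, 34, 11, 3, 40, 23, 24, 7, 40]

Pointers start at i = 1, j = 8.
i stops at index 4 (arr[4]=40 > 36), j stops at index 7 (arr[7]=7 <= 36): swap arr[4] and arr[7], array becomes [36, 34, 11, 3, 7, 23, 24, 40, 40]
i ends at 7, j ends at 6: the pointers have crossed (j < i), so scanning stops.

Swap pivot arr[0] with arr[6] to place pivot at position 6: [24, 34, 11, 3, 7, 23, 36, 40, 40]
Pivot position: 6

After partitioning with pivot 36, the array becomes [24, 34, 11, 3, 7, 23, 36, 40, 40]. The pivot is placed at index 6. All elements to the left of the pivot are <= 36, and all elements to the right are > 36.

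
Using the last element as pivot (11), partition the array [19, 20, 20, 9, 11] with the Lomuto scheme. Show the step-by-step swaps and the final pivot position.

Lomuto partition with pivot = 11:

Initial array: [19, 20, 20, 9, 11]

arr[0]=19 > 11: no swap
arr[1]=20 > 11: no swap
arr[2]=20 > 11: no swap
arr[3]=9 <= 11: swap with position 0, array becomes [9, 20, 20, 19, 11]

Place pivot at position 1: [9, 11, 20, 19, 20]
Pivot position: 1

After partitioning with pivot 11, the array becomes [9, 11, 20, 19, 20]. The pivot is placed at index 1. All elements to the left of the pivot are <= 11, and all elements to the right are > 11.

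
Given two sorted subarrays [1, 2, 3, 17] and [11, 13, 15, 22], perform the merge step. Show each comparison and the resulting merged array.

Merging process:

Compare 1 vs 11: take 1 from left. Merged: [1]
Compare 2 vs 11: take 2 from left. Merged: [1, 2]
Compare 3 vs 11: take 3 from left. Merged: [1, 2, 3]
Compare 17 vs 11: take 11 from right. Merged: [1, 2, 3, 11]
Compare 17 vs 13: take 13 from right. Merged: [1, 2, 3, 11, 13]
Compare 17 vs 15: take 15 from right. Merged: [1, 2, 3, 11, 13, 15]
Compare 17 vs 22: take 17 from left. Merged: [1, 2, 3, 11, 13, 15, 17]
Append remaining from right: [22]. Merged: [1, 2, 3, 11, 13, 15, 17, 22]

Final merged array: [1, 2, 3, 11, 13, 15, 17, 22]
Total comparisons: 7

The merged array is [1, 2, 3, 11, 13, 15, 17, 22], requiring 7 comparisons. The merge step runs in O(n) time where n is the total number of elements.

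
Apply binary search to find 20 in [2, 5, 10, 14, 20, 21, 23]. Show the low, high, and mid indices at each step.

Binary search for 20 in [2, 5, 10, 14, 20, 21, 23]:

lo=0, hi=6, mid=3, arr[mid]=14 -> 14 < 20, search right half
lo=4, hi=6, mid=5, arr[mid]=21 -> 21 > 20, search left half
lo=4, hi=4, mid=4, arr[mid]=20 -> Found target at index 4!

Binary search finds 20 at index 4 after 3 comparisons. The search repeatedly halves the search space by comparing with the middle element.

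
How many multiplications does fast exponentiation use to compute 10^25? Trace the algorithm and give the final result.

Computing 10^25 by squaring (build up from 10^1; each line after the first costs one multiplication):

10^1 = 10
10^2 = (10^1)^2 = 10^2 = 100
10^3 = 10 * 10^2 = 10 * 100 = 1000
10^6 = (10^3)^2 = 1000^2 = 1000000
10^12 = (10^6)^2 = 1000000^2 = 1000000000000
10^24 = (10^12)^2 = 1000000000000^2 = 1000000000000000000000000
10^25 = 10 * 10^24 = 10 * 1000000000000000000000000 = 10000000000000000000000000

Result: 10000000000000000000000000
Multiplications needed: 6 (6 lines after 10^1)

10^25 = 10000000000000000000000000. Using exponentiation by squaring, this requires 6 multiplications. The key idea: if the exponent is even, square the half-power; if odd, multiply by the base once.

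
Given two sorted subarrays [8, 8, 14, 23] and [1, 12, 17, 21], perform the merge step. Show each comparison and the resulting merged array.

Merging process:

Compare 8 vs 1: take 1 from right. Merged: [1]
Compare 8 vs 12: take 8 from left. Merged: [1, 8]
Compare 8 vs 12: take 8 from left. Merged: [1, 8, 8]
Compare 14 vs 12: take 12 from right. Merged: [1, 8, 8, 12]
Compare 14 vs 17: take 14 from left. Merged: [1, 8, 8, 12, 14]
Compare 23 vs 17: take 17 from right. Merged: [1, 8, 8, 12, 14, 17]
Compare 23 vs 21: take 21 from right. Merged: [1, 8, 8, 12, 14, 17, 21]
Append remaining from left: [23]. Merged: [1, 8, 8, 12, 14, 17, 21, 23]

Final merged array: [1, 8, 8, 12, 14, 17, 21, 23]
Total comparisons: 7

The merged array is [1, 8, 8, 12, 14, 17, 21, 23], requiring 7 comparisons. The merge step runs in O(n) time where n is the total number of elements.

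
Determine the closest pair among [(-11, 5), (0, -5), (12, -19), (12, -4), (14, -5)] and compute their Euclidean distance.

Computing all pairwise distances among 5 points:

d((-11, 5), (0, -5)) = 14.8661
d((-11, 5), (12, -19)) = 33.2415
d((-11, 5), (12, -4)) = 24.6982
d((-11, 5), (14, -5)) = 26.9258
d((0, -5), (12, -19)) = 18.4391
d((0, -5), (12, -4)) = 12.0416
d((0, -5), (14, -5)) = 14.0
d((12, -19), (12, -4)) = 15.0
d((12, -19), (14, -5)) = 14.1421
d((12, -4), (14, -5)) = 2.2361 <-- minimum

Closest pair: (12, -4) and (14, -5) with distance 2.2361

The closest pair is (12, -4) and (14, -5) with Euclidean distance 2.2361. For 5 points, brute-force pairwise comparison is shown above. For large n, the divide-and-conquer algorithm (sort by x, recurse on halves, check the dividing strip) achieves O(n log n).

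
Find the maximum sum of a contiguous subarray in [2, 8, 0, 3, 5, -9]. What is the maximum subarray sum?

Using Kadane's algorithm on [2, 8, 0, 3, 5, -9]:

Scanning through the array:
Position 1 (value 8): max_ending_here = 10, max_so_far = 10
Position 2 (value 0): max_ending_here = 10, max_so_far = 10
Position 3 (value 3): max_ending_here = 13, max_so_far = 13
Position 4 (value 5): max_ending_here = 18, max_so_far = 18
Position 5 (value -9): max_ending_here = 9, max_so_far = 18

Maximum subarray: [2, 8, 0, 3, 5]
Maximum sum: 18

The maximum subarray is [2, 8, 0, 3, 5] with sum 18. This subarray runs from index 0 to index 4.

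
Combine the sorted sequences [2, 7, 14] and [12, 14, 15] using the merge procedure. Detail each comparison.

Merging process:

Compare 2 vs 12: take 2 from left. Merged: [2]
Compare 7 vs 12: take 7 from left. Merged: [2, 7]
Compare 14 vs 12: take 12 from right. Merged: [2, 7, 12]
Compare 14 vs 14: take 14 from left. Merged: [2, 7, 12, 14]
Append remaining from right: [14, 15]. Merged: [2, 7, 12, 14, 14, 15]

Final merged array: [2, 7, 12, 14, 14, 15]
Total comparisons: 4

The merged array is [2, 7, 12, 14, 14, 15], requiring 4 comparisons. The merge step runs in O(n) time where n is the total number of elements.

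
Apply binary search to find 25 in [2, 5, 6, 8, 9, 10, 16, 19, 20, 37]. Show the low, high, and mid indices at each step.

Binary search for 25 in [2, 5, 6, 8, 9, 10, 16, 19, 20, 37]:

lo=0, hi=9, mid=4, arr[mid]=9 -> 9 < 25, search right half
lo=5, hi=9, mid=7, arr[mid]=19 -> 19 < 25, search right half
lo=8, hi=9, mid=8, arr[mid]=20 -> 20 < 25, search right half
lo=9, hi=9, mid=9, arr[mid]=37 -> 37 > 25, search left half
lo=9 > hi=8, target 25 not found

Binary search determines that 25 is not in the array after 4 comparisons. The search space was exhausted without finding the target.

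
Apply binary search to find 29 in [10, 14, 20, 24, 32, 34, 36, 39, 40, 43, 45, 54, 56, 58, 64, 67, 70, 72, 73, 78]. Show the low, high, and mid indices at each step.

Binary search for 29 in [10, 14, 20, 24, 32, 34, 36, 39, 40, 43, 45, 54, 56, 58, 64, 67, 70, 72, 73, 78]:

lo=0, hi=19, mid=9, arr[mid]=43 -> 43 > 29, search left half
lo=0, hi=8, mid=4, arr[mid]=32 -> 32 > 29, search left half
lo=0, hi=3, mid=1, arr[mid]=14 -> 14 < 29, search right half
lo=2, hi=3, mid=2, arr[mid]=20 -> 20 < 29, search right half
lo=3, hi=3, mid=3, arr[mid]=24 -> 24 < 29, search right half
lo=4 > hi=3, target 29 not found

Binary search determines that 29 is not in the array after 5 comparisons. The search space was exhausted without finding the target.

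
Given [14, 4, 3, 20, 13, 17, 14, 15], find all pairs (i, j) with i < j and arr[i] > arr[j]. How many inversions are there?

Finding inversions in [14, 4, 3, 20, 13, 17, 14, 15]:

(0, 1): arr[0]=14 > arr[1]=4
(0, 2): arr[0]=14 > arr[2]=3
(0, 4): arr[0]=14 > arr[4]=13
(1, 2): arr[1]=4 > arr[2]=3
(3, 4): arr[3]=20 > arr[4]=13
(3, 5): arr[3]=20 > arr[5]=17
(3, 6): arr[3]=20 > arr[6]=14
(3, 7): arr[3]=20 > arr[7]=15
(5, 6): arr[5]=17 > arr[6]=14
(5, 7): arr[5]=17 > arr[7]=15

Total inversions: 10

The array has 10 inversion(s): (0,1), (0,2), (0,4), (1,2), (3,4), (3,5), (3,6), (3,7), (5,6), (5,7). Each pair (i,j) satisfies i < j and arr[i] > arr[j].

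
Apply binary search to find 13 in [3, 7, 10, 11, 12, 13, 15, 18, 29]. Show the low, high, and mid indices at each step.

Binary search for 13 in [3, 7, 10, 11, 12, 13, 15, 18, 29]:

lo=0, hi=8, mid=4, arr[mid]=12 -> 12 < 13, search right half
lo=5, hi=8, mid=6, arr[mid]=15 -> 15 > 13, search left half
lo=5, hi=5, mid=5, arr[mid]=13 -> Found target at index 5!

Binary search finds 13 at index 5 after 3 comparisons. The search repeatedly halves the search space by comparing with the middle element.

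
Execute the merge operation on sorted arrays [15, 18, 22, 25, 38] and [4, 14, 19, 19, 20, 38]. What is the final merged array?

Merging process:

Compare 15 vs 4: take 4 from right. Merged: [4]
Compare 15 vs 14: take 14 from right. Merged: [4, 14]
Compare 15 vs 19: take 15 from left. Merged: [4, 14, 15]
Compare 18 vs 19: take 18 from left. Merged: [4, 14, 15, 18]
Compare 22 vs 19: take 19 from right. Merged: [4, 14, 15, 18, 19]
Compare 22 vs 19: take 19 from right. Merged: [4, 14, 15, 18, 19, 19]
Compare 22 vs 20: take 20 from right. Merged: [4, 14, 15, 18, 19, 19, 20]
Compare 22 vs 38: take 22 from left. Merged: [4, 14, 15, 18, 19, 19, 20, 22]
Compare 25 vs 38: take 25 from left. Merged: [4, 14, 15, 18, 19, 19, 20, 22, 25]
Compare 38 vs 38: take 38 from left. Merged: [4, 14, 15, 18, 19, 19, 20, 22, 25, 38]
Append remaining from right: [38]. Merged: [4, 14, 15, 18, 19, 19, 20, 22, 25, 38, 38]

Final merged array: [4, 14, 15, 18, 19, 19, 20, 22, 25, 38, 38]
Total comparisons: 10

The merged array is [4, 14, 15, 18, 19, 19, 20, 22, 25, 38, 38], requiring 10 comparisons. The merge step runs in O(n) time where n is the total number of elements.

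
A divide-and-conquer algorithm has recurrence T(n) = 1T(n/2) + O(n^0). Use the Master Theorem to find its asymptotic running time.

Master Theorem for T(n) = 1T(n/2) + O(n^0):

a = 1, b = 2, c = 0
log_b(a) = log_2(1) = 0.0000

Case 2: c = 0 = log_2(1) = 0.0000
T(n) = O(n^0 log n) = O(log n)

For T(n) = 1T(n/2) + O(n^0): log_2(1) = 0.0000. This is Case 2 of the Master Theorem (c = log_b(a), equal work at all levels), giving O(log n).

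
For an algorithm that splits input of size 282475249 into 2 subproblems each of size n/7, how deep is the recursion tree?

For divide and conquer with division factor 7:

Problem sizes at each level:
Level 0: 282475249
Level 1: 40353607
Level 2: 5764801
Level 3: 823543
Level 4: 117649
Level 5: 16807
Level 6: 2401
Level 7: 343
Level 8: 49
Level 9: 7
Level 10: 1

The root is level 0 and the size-1 base case is level 10 (the tree spans levels 0 through 10, i.e. 11 levels counting the root), so the depth is the number of divisions: log_7(282475249) = 10

The recursion tree depth is log_7(282475249) = 10. At each level, the problem size is divided by 7, so it takes 10 divisions to reduce to a base case of size 1. The algorithm makes 2 recursive calls at each level.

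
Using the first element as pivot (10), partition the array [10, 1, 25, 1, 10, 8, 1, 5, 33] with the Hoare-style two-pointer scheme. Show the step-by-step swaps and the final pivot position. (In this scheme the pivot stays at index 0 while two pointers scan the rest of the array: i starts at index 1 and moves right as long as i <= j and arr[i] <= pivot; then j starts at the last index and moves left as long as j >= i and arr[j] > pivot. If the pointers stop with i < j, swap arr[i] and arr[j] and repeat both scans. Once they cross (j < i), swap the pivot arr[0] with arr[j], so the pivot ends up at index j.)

Hoare-style two-pointer partition with pivot = 10:

Initial array: [10, 1, 25, 1, 10, 8, 1, 5, 33]

Pointers start at i = 1, j = 8.
i stops at index 2 (arr[2]=25 > 10), j stops at index 7 (arr[7]=5 <= 10): swap arr[2] and arr[7], array becomes [10, 1, 5, 1, 10, 8, 1, 25, 33]
i ends at 7, j ends at 6: the pointers have crossed (j < i), so scanning stops.

Swap pivot arr[0] with arr[6] to place pivot at position 6: [1, 1, 5, 1, 10, 8, 10, 25, 33]
Pivot position: 6

After partitioning with pivot 10, the array becomes [1, 1, 5, 1, 10, 8, 10, 25, 33]. The pivot is placed at index 6. All elements to the left of the pivot are <= 10, and all elements to the right are > 10.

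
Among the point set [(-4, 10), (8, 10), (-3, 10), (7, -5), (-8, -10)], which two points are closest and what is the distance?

Computing all pairwise distances among 5 points:

d((-4, 10), (8, 10)) = 12.0
d((-4, 10), (-3, 10)) = 1.0 <-- minimum
d((-4, 10), (7, -5)) = 18.6011
d((-4, 10), (-8, -10)) = 20.3961
d((8, 10), (-3, 10)) = 11.0
d((8, 10), (7, -5)) = 15.0333
d((8, 10), (-8, -10)) = 25.6125
d((-3, 10), (7, -5)) = 18.0278
d((-3, 10), (-8, -10)) = 20.6155
d((7, -5), (-8, -10)) = 15.8114

Closest pair: (-4, 10) and (-3, 10) with distance 1.0

The closest pair is (-4, 10) and (-3, 10) with Euclidean distance 1.0. For 5 points, brute-force pairwise comparison is shown above. For large n, the divide-and-conquer algorithm (sort by x, recurse on halves, check the dividing strip) achieves O(n log n).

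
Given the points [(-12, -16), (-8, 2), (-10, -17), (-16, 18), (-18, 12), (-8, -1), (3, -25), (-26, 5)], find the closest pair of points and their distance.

Computing all pairwise distances among 8 points:

d((-12, -16), (-8, 2)) = 18.4391
d((-12, -16), (-10, -17)) = 2.2361 <-- minimum
d((-12, -16), (-16, 18)) = 34.2345
d((-12, -16), (-18, 12)) = 28.6356
d((-12, -16), (-8, -1)) = 15.5242
d((-12, -16), (3, -25)) = 17.4929
d((-12, -16), (-26, 5)) = 25.2389
d((-8, 2), (-10, -17)) = 19.105
d((-8, 2), (-16, 18)) = 17.8885
d((-8, 2), (-18, 12)) = 14.1421
d((-8, 2), (-8, -1)) = 3.0
d((-8, 2), (3, -25)) = 29.1548
d((-8, 2), (-26, 5)) = 18.2483
d((-10, -17), (-16, 18)) = 35.5106
d((-10, -17), (-18, 12)) = 30.0832
d((-10, -17), (-8, -1)) = 16.1245
d((-10, -17), (3, -25)) = 15.2643
d((-10, -17), (-26, 5)) = 27.2029
d((-16, 18), (-18, 12)) = 6.3246
d((-16, 18), (-8, -1)) = 20.6155
d((-16, 18), (3, -25)) = 47.0106
d((-16, 18), (-26, 5)) = 16.4012
d((-18, 12), (-8, -1)) = 16.4012
d((-18, 12), (3, -25)) = 42.5441
d((-18, 12), (-26, 5)) = 10.6301
d((-8, -1), (3, -25)) = 26.4008
d((-8, -1), (-26, 5)) = 18.9737
d((3, -25), (-26, 5)) = 41.7253

Closest pair: (-12, -16) and (-10, -17) with distance 2.2361

The closest pair is (-12, -16) and (-10, -17) with Euclidean distance 2.2361. For 8 points, brute-force pairwise comparison is shown above. For large n, the divide-and-conquer algorithm (sort by x, recurse on halves, check the dividing strip) achieves O(n log n).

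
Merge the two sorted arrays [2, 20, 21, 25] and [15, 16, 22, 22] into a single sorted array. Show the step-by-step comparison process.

Merging process:

Compare 2 vs 15: take 2 from left. Merged: [2]
Compare 20 vs 15: take 15 from right. Merged: [2, 15]
Compare 20 vs 16: take 16 from right. Merged: [2, 15, 16]
Compare 20 vs 22: take 20 from left. Merged: [2, 15, 16, 20]
Compare 21 vs 22: take 21 from left. Merged: [2, 15, 16, 20, 21]
Compare 25 vs 22: take 22 from right. Merged: [2, 15, 16, 20, 21, 22]
Compare 25 vs 22: take 22 from right. Merged: [2, 15, 16, 20, 21, 22, 22]
Append remaining from left: [25]. Merged: [2, 15, 16, 20, 21, 22, 22, 25]

Final merged array: [2, 15, 16, 20, 21, 22, 22, 25]
Total comparisons: 7

The merged array is [2, 15, 16, 20, 21, 22, 22, 25], requiring 7 comparisons. The merge step runs in O(n) time where n is the total number of elements.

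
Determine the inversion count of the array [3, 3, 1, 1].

Finding inversions in [3, 3, 1, 1]:

(0, 2): arr[0]=3 > arr[2]=1
(0, 3): arr[0]=3 > arr[3]=1
(1, 2): arr[1]=3 > arr[2]=1
(1, 3): arr[1]=3 > arr[3]=1

Total inversions: 4

The array has 4 inversion(s): (0,2), (0,3), (1,2), (1,3). Each pair (i,j) satisfies i < j and arr[i] > arr[j].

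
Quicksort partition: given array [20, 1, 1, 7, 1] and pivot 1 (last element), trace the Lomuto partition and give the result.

Lomuto partition with pivot = 1:

Initial array: [20, 1, 1, 7, 1]

arr[0]=20 > 1: no swap
arr[1]=1 <= 1: swap with position 0, array becomes [1, 20, 1, 7, 1]
arr[2]=1 <= 1: swap with position 1, array becomes [1, 1, 20, 7, 1]
arr[3]=7 > 1: no swap

Place pivot at position 2: [1, 1, 1, 7, 20]
Pivot position: 2

After partitioning with pivot 1, the array becomes [1, 1, 1, 7, 20]. The pivot is placed at index 2. All elements to the left of the pivot are <= 1, and all elements to the right are > 1.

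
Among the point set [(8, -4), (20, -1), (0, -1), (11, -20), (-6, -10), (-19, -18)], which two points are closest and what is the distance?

Computing all pairwise distances among 6 points:

d((8, -4), (20, -1)) = 12.3693
d((8, -4), (0, -1)) = 8.544 <-- minimum
d((8, -4), (11, -20)) = 16.2788
d((8, -4), (-6, -10)) = 15.2315
d((8, -4), (-19, -18)) = 30.4138
d((20, -1), (0, -1)) = 20.0
d((20, -1), (11, -20)) = 21.0238
d((20, -1), (-6, -10)) = 27.5136
d((20, -1), (-19, -18)) = 42.5441
d((0, -1), (11, -20)) = 21.9545
d((0, -1), (-6, -10)) = 10.8167
d((0, -1), (-19, -18)) = 25.4951
d((11, -20), (-6, -10)) = 19.7231
d((11, -20), (-19, -18)) = 30.0666
d((-6, -10), (-19, -18)) = 15.2643

Closest pair: (8, -4) and (0, -1) with distance 8.544

The closest pair is (8, -4) and (0, -1) with Euclidean distance 8.544. For 6 points, brute-force pairwise comparison is shown above. For large n, the divide-and-conquer algorithm (sort by x, recurse on halves, check the dividing strip) achieves O(n log n).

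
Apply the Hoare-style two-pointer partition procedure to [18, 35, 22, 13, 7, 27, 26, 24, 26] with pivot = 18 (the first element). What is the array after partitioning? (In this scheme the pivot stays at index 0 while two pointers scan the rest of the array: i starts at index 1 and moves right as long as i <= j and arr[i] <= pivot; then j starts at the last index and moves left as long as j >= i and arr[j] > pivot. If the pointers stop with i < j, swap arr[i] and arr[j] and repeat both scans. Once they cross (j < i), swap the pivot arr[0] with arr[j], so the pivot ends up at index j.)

Hoare-style two-pointer partition with pivot = 18:

Initial array: [18, 35, 22, 13, 7, 27, 26, 24, 26]

Pointers start at i = 1, j = 8.
i stops at index 1 (arr[1]=35 > 18), j stops at index 4 (arr[4]=7 <= 18): swap arr[1] and arr[4], array becomes [18, 7, 22, 13, 35, 27, 26, 24, 26]
i stops at index 2 (arr[2]=22 > 18), j stops at index 3 (arr[3]=13 <= 18): swap arr[2] and arr[3], array becomes [18, 7, 13, 22, 35, 27, 26, 24, 26]
i ends at 3, j ends at 2: the pointers have crossed (j < i), so scanning stops.

Swap pivot arr[0] with arr[2] to place pivot at position 2: [13, 7, 18, 22, 35, 27, 26, 24, 26]
Pivot position: 2

After partitioning with pivot 18, the array becomes [13, 7, 18, 22, 35, 27, 26, 24, 26]. The pivot is placed at index 2. All elements to the left of the pivot are <= 18, and all elements to the right are > 18.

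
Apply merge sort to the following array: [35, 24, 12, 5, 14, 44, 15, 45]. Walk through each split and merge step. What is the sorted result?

Merge sort trace:

Split: [35, 24, 12, 5, 14, 44, 15, 45] -> [35, 24, 12, 5] and [14, 44, 15, 45]
  Split: [35, 24, 12, 5] -> [35, 24] and [12, 5]
    Split: [35, 24] -> [35] and [24]
    Merge: [35] + [24] -> [24, 35]
    Split: [12, 5] -> [12] and [5]
    Merge: [12] + [5] -> [5, 12]
  Merge: [24, 35] + [5, 12] -> [5, 12, 24, 35]
  Split: [14, 44, 15, 45] -> [14, 44] and [15, 45]
    Split: [14, 44] -> [14] and [44]
    Merge: [14] + [44] -> [14, 44]
    Split: [15, 45] -> [15] and [45]
    Merge: [15] + [45] -> [15, 45]
  Merge: [14, 44] + [15, 45] -> [14, 15, 44, 45]
Merge: [5, 12, 24, 35] + [14, 15, 44, 45] -> [5, 12, 14, 15, 24, 35, 44, 45]

Final sorted array: [5, 12, 14, 15, 24, 35, 44, 45]

The merge sort proceeds by recursively splitting the array and merging sorted halves.
After all merges, the sorted array is [5, 12, 14, 15, 24, 35, 44, 45].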